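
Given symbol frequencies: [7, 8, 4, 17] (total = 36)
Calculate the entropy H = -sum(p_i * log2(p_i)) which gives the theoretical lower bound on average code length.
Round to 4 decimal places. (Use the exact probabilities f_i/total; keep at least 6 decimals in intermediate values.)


Per-symbol terms -p_i * log2(p_i) with p_i = f_i/36:
  p = 7/36 = 0.194444: log2(p) = -2.362570, -p*log2(p) = 0.459389
  p = 8/36 = 0.222222: log2(p) = -2.169925, -p*log2(p) = 0.482206
  p = 4/36 = 0.111111: log2(p) = -3.169925, -p*log2(p) = 0.352214
  p = 17/36 = 0.472222: log2(p) = -1.082462, -p*log2(p) = 0.511163
H = 0.459389 + 0.482206 + 0.352214 + 0.511163 = 1.804972

H = 1.805 bits/symbol


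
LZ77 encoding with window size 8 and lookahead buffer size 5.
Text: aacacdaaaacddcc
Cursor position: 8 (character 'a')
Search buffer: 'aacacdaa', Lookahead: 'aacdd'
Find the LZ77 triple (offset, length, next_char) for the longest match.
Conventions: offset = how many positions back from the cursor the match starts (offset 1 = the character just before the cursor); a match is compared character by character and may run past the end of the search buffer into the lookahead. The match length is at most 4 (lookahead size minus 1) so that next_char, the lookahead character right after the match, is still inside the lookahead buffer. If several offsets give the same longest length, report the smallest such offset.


Try each offset into the search buffer:
  offset=1 (pos 7, char 'a'): match length 2
  offset=2 (pos 6, char 'a'): match length 2
  offset=3 (pos 5, char 'd'): match length 0
  offset=4 (pos 4, char 'c'): match length 0
  offset=5 (pos 3, char 'a'): match length 1
  offset=6 (pos 2, char 'c'): match length 0
  offset=7 (pos 1, char 'a'): match length 1
  offset=8 (pos 0, char 'a'): match length 3
Longest match has length 3 at offset 8.
next_char = character at position 8 + 3 = 11 -> 'd'

Best match: offset=8, length=3 (matching 'aac' starting at position 0)
LZ77 triple: (8, 3, 'd')


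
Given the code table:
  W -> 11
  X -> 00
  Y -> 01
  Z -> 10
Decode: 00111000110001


Decoding:
00 -> X
11 -> W
10 -> Z
00 -> X
11 -> W
00 -> X
01 -> Y


Result: XWZXWXY


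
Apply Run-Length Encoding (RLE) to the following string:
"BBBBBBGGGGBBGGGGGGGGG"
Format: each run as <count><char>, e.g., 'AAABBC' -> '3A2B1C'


Scanning runs left to right:
  i=0: run of 'B' x 6 -> '6B'
  i=6: run of 'G' x 4 -> '4G'
  i=10: run of 'B' x 2 -> '2B'
  i=12: run of 'G' x 9 -> '9G'

RLE = 6B4G2B9G


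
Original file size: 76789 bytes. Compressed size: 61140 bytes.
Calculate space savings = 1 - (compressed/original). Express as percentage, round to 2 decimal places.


ratio = compressed/original = 61140/76789 = 0.796208
savings = 1 - ratio = 1 - 0.796208 = 0.203792
as a percentage: 0.203792 * 100 = 20.38%

Space savings = 1 - 61140/76789 = 20.38%


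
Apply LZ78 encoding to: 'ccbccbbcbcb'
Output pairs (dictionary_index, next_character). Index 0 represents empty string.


LZ78 encoding steps:
Dictionary: {0: ''}
Step 1: w='' (idx 0), next='c' -> output (0, 'c'), add 'c' as idx 1
Step 2: w='c' (idx 1), next='b' -> output (1, 'b'), add 'cb' as idx 2
Step 3: w='c' (idx 1), next='c' -> output (1, 'c'), add 'cc' as idx 3
Step 4: w='' (idx 0), next='b' -> output (0, 'b'), add 'b' as idx 4
Step 5: w='b' (idx 4), next='c' -> output (4, 'c'), add 'bc' as idx 5
Step 6: w='bc' (idx 5), next='b' -> output (5, 'b'), add 'bcb' as idx 6


Encoded: [(0, 'c'), (1, 'b'), (1, 'c'), (0, 'b'), (4, 'c'), (5, 'b')]


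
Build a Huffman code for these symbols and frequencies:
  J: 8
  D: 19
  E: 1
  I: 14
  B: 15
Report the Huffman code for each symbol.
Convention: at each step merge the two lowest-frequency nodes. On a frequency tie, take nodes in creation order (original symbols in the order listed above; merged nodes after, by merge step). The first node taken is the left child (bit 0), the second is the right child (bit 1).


Huffman tree construction:
Step 1: Merge E(1) + J(8) = 9
Step 2: Merge (E+J)(9) + I(14) = 23
Step 3: Merge B(15) + D(19) = 34
Step 4: Merge ((E+J)+I)(23) + (B+D)(34) = 57
Read each symbol's code off the tree from the root (left child = 0, right child = 1).

Codes:
  J: 001 (length 3)
  D: 11 (length 2)
  E: 000 (length 3)
  I: 01 (length 2)
  B: 10 (length 2)
Average code length: 123/57 = 2.1579 bits/symbol


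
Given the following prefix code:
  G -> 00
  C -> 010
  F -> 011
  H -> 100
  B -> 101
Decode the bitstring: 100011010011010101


Decoding step by step:
Bits 100 -> H
Bits 011 -> F
Bits 010 -> C
Bits 011 -> F
Bits 010 -> C
Bits 101 -> B


Decoded message: HFCFCB


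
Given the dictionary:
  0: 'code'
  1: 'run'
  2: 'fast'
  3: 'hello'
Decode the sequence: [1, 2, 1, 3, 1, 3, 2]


Look up each index in the dictionary:
  1 -> 'run'
  2 -> 'fast'
  1 -> 'run'
  3 -> 'hello'
  1 -> 'run'
  3 -> 'hello'
  2 -> 'fast'

Decoded: "run fast run hello run hello fast"


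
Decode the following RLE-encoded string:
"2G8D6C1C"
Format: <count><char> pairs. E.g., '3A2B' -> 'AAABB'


Expanding each <count><char> pair:
  2G -> 'GG'
  8D -> 'DDDDDDDD'
  6C -> 'CCCCCC'
  1C -> 'C'

Decoded = GGDDDDDDDDCCCCCCC


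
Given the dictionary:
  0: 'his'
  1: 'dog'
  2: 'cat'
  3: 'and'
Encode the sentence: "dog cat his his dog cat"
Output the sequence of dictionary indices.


Look up each word in the dictionary:
  'dog' -> 1
  'cat' -> 2
  'his' -> 0
  'his' -> 0
  'dog' -> 1
  'cat' -> 2

Encoded: [1, 2, 0, 0, 1, 2]


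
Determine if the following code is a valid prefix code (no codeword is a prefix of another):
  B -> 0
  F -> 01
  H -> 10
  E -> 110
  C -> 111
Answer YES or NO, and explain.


Checking each pair (does one codeword prefix another?):
  B='0' vs F='01': prefix -- VIOLATION

NO -- this is NOT a valid prefix code. B (0) is a prefix of F (01).


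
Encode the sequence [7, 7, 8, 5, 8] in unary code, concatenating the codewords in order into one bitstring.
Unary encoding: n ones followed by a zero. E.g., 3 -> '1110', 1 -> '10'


Encode each number as n ones followed by a terminating 0:
  7 -> 11111110 (8 bits)
  7 -> 11111110 (8 bits)
  8 -> 111111110 (9 bits)
  5 -> 111110 (6 bits)
  8 -> 111111110 (9 bits)
Total length = 8 + 8 + 9 + 6 + 9 = 40 bits.

Unary([7, 7, 8, 5, 8]) = 1111111011111110111111110111110111111110 (40 bits)


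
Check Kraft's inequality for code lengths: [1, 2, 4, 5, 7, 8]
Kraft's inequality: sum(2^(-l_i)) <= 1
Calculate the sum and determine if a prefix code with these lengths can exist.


Sum = 2^(-1) + 2^(-2) + 2^(-4) + 2^(-5) + 2^(-7) + 2^(-8)
    = 0.5 + 0.25 + 0.0625 + 0.03125 + 0.0078125 + 0.00390625
    = 219/256 = 0.85546875
Since 0.85546875 <= 1, Kraft's inequality IS satisfied.
A prefix code with these lengths CAN exist.

Kraft sum = 0.85546875. Satisfied.


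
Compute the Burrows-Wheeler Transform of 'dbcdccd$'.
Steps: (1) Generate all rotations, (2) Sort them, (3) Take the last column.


Rotations (sorted):
  0: $dbcdccd -> last char: d
  1: bcdccd$d -> last char: d
  2: ccd$dbcd -> last char: d
  3: cd$dbcdc -> last char: c
  4: cdccd$db -> last char: b
  5: d$dbcdcc -> last char: c
  6: dbcdccd$ -> last char: $
  7: dccd$dbc -> last char: c


BWT = dddcbc$c


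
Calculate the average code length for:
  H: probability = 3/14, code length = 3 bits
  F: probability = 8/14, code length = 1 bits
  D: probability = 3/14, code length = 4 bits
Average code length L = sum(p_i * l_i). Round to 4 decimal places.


Weighted contributions p_i * l_i:
  H: (3/14) * 3 = 9/14
  F: (8/14) * 1 = 8/14
  D: (3/14) * 4 = 12/14
Sum = (9 + 8 + 12)/14 = 29/14

L = 29/14 = 2.0714 bits/symbol


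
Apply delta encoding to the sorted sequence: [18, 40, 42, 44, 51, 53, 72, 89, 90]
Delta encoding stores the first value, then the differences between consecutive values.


First value: 18
Deltas:
  40 - 18 = 22
  42 - 40 = 2
  44 - 42 = 2
  51 - 44 = 7
  53 - 51 = 2
  72 - 53 = 19
  89 - 72 = 17
  90 - 89 = 1


Delta encoded: [18, 22, 2, 2, 7, 2, 19, 17, 1]


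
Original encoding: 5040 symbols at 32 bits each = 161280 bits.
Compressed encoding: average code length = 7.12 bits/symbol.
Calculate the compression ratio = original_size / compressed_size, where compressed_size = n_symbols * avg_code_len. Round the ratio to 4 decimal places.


original_size = n_symbols * orig_bits = 5040 * 32 = 161280 bits
compressed_size = n_symbols * avg_code_len = 5040 * 7.12 = 35884.8 bits
ratio = original_size / compressed_size = 161280 / 35884.8 = 4.4944

Compression ratio = 4.4944


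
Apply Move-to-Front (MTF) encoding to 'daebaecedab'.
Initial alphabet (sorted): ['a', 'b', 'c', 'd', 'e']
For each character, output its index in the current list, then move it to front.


MTF encoding:
'd': index 3 in ['a', 'b', 'c', 'd', 'e'] -> ['d', 'a', 'b', 'c', 'e']
'a': index 1 in ['d', 'a', 'b', 'c', 'e'] -> ['a', 'd', 'b', 'c', 'e']
'e': index 4 in ['a', 'd', 'b', 'c', 'e'] -> ['e', 'a', 'd', 'b', 'c']
'b': index 3 in ['e', 'a', 'd', 'b', 'c'] -> ['b', 'e', 'a', 'd', 'c']
'a': index 2 in ['b', 'e', 'a', 'd', 'c'] -> ['a', 'b', 'e', 'd', 'c']
'e': index 2 in ['a', 'b', 'e', 'd', 'c'] -> ['e', 'a', 'b', 'd', 'c']
'c': index 4 in ['e', 'a', 'b', 'd', 'c'] -> ['c', 'e', 'a', 'b', 'd']
'e': index 1 in ['c', 'e', 'a', 'b', 'd'] -> ['e', 'c', 'a', 'b', 'd']
'd': index 4 in ['e', 'c', 'a', 'b', 'd'] -> ['d', 'e', 'c', 'a', 'b']
'a': index 3 in ['d', 'e', 'c', 'a', 'b'] -> ['a', 'd', 'e', 'c', 'b']
'b': index 4 in ['a', 'd', 'e', 'c', 'b'] -> ['b', 'a', 'd', 'e', 'c']


Output: [3, 1, 4, 3, 2, 2, 4, 1, 4, 3, 4]


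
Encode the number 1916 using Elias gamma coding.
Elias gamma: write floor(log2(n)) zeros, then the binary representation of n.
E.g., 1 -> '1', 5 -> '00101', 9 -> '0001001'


num_bits = floor(log2(1916)) + 1 = 11
leading_zeros = num_bits - 1 = 10
binary(1916) = 11101111100

Elias gamma(1916) = '0000000000' + '11101111100' = 000000000011101111100 (21 bits)


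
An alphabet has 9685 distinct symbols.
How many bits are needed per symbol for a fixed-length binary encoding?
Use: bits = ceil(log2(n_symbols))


log2(9685) = 13.2415
Bracket: 2^13 = 8192 < 9685 <= 2^14 = 16384
So ceil(log2(9685)) = 14

bits = ceil(log2(9685)) = ceil(13.2415) = 14 bits


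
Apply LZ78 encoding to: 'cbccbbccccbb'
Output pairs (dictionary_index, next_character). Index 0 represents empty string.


LZ78 encoding steps:
Dictionary: {0: ''}
Step 1: w='' (idx 0), next='c' -> output (0, 'c'), add 'c' as idx 1
Step 2: w='' (idx 0), next='b' -> output (0, 'b'), add 'b' as idx 2
Step 3: w='c' (idx 1), next='c' -> output (1, 'c'), add 'cc' as idx 3
Step 4: w='b' (idx 2), next='b' -> output (2, 'b'), add 'bb' as idx 4
Step 5: w='cc' (idx 3), next='c' -> output (3, 'c'), add 'ccc' as idx 5
Step 6: w='c' (idx 1), next='b' -> output (1, 'b'), add 'cb' as idx 6
Step 7: w='b' (idx 2), end of input -> output (2, '')


Encoded: [(0, 'c'), (0, 'b'), (1, 'c'), (2, 'b'), (3, 'c'), (1, 'b'), (2, '')]


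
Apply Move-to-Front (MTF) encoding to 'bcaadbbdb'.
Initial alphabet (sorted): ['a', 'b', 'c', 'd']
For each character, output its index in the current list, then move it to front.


MTF encoding:
'b': index 1 in ['a', 'b', 'c', 'd'] -> ['b', 'a', 'c', 'd']
'c': index 2 in ['b', 'a', 'c', 'd'] -> ['c', 'b', 'a', 'd']
'a': index 2 in ['c', 'b', 'a', 'd'] -> ['a', 'c', 'b', 'd']
'a': index 0 in ['a', 'c', 'b', 'd'] -> ['a', 'c', 'b', 'd']
'd': index 3 in ['a', 'c', 'b', 'd'] -> ['d', 'a', 'c', 'b']
'b': index 3 in ['d', 'a', 'c', 'b'] -> ['b', 'd', 'a', 'c']
'b': index 0 in ['b', 'd', 'a', 'c'] -> ['b', 'd', 'a', 'c']
'd': index 1 in ['b', 'd', 'a', 'c'] -> ['d', 'b', 'a', 'c']
'b': index 1 in ['d', 'b', 'a', 'c'] -> ['b', 'd', 'a', 'c']


Output: [1, 2, 2, 0, 3, 3, 0, 1, 1]


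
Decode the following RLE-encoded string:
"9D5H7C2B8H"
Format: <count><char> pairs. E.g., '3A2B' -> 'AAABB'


Expanding each <count><char> pair:
  9D -> 'DDDDDDDDD'
  5H -> 'HHHHH'
  7C -> 'CCCCCCC'
  2B -> 'BB'
  8H -> 'HHHHHHHH'

Decoded = DDDDDDDDDHHHHHCCCCCCCBBHHHHHHHH


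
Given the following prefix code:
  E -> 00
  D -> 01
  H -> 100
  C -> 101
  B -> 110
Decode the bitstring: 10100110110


Decoding step by step:
Bits 101 -> C
Bits 00 -> E
Bits 110 -> B
Bits 110 -> B


Decoded message: CEBB


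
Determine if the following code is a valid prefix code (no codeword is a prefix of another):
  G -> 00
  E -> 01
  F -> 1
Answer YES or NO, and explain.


Checking each pair (does one codeword prefix another?):
  G='00' vs E='01': no prefix
  G='00' vs F='1': no prefix
  E='01' vs G='00': no prefix
  E='01' vs F='1': no prefix
  F='1' vs G='00': no prefix
  F='1' vs E='01': no prefix
No violation found over all pairs.

YES -- this is a valid prefix code. No codeword is a prefix of any other codeword.


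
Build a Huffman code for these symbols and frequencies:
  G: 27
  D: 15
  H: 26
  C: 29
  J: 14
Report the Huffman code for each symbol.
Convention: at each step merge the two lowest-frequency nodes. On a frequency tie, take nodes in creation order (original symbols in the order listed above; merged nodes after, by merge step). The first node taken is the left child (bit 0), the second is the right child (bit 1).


Huffman tree construction:
Step 1: Merge J(14) + D(15) = 29
Step 2: Merge H(26) + G(27) = 53
Step 3: Merge C(29) + (J+D)(29) = 58
Step 4: Merge (H+G)(53) + (C+(J+D))(58) = 111
Read each symbol's code off the tree from the root (left child = 0, right child = 1).

Codes:
  G: 01 (length 2)
  D: 111 (length 3)
  H: 00 (length 2)
  C: 10 (length 2)
  J: 110 (length 3)
Average code length: 251/111 = 2.2613 bits/symbol


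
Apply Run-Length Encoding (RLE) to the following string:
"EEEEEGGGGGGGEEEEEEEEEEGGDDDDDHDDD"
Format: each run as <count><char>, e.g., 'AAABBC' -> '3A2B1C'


Scanning runs left to right:
  i=0: run of 'E' x 5 -> '5E'
  i=5: run of 'G' x 7 -> '7G'
  i=12: run of 'E' x 10 -> '10E'
  i=22: run of 'G' x 2 -> '2G'
  i=24: run of 'D' x 5 -> '5D'
  i=29: run of 'H' x 1 -> '1H'
  i=30: run of 'D' x 3 -> '3D'

RLE = 5E7G10E2G5D1H3D


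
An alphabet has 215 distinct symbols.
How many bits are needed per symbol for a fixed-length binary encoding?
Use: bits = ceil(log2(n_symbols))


log2(215) = 7.7482
Bracket: 2^7 = 128 < 215 <= 2^8 = 256
So ceil(log2(215)) = 8

bits = ceil(log2(215)) = ceil(7.7482) = 8 bits


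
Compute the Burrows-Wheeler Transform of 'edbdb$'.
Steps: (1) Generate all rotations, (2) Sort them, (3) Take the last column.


Rotations (sorted):
  0: $edbdb -> last char: b
  1: b$edbd -> last char: d
  2: bdb$ed -> last char: d
  3: db$edb -> last char: b
  4: dbdb$e -> last char: e
  5: edbdb$ -> last char: $


BWT = bddbe$


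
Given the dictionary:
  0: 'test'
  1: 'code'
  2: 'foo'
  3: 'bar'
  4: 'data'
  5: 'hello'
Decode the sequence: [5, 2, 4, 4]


Look up each index in the dictionary:
  5 -> 'hello'
  2 -> 'foo'
  4 -> 'data'
  4 -> 'data'

Decoded: "hello foo data data"


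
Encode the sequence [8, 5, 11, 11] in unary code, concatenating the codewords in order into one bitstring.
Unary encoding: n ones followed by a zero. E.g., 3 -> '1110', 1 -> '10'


Encode each number as n ones followed by a terminating 0:
  8 -> 111111110 (9 bits)
  5 -> 111110 (6 bits)
  11 -> 111111111110 (12 bits)
  11 -> 111111111110 (12 bits)
Total length = 9 + 6 + 12 + 12 = 39 bits.

Unary([8, 5, 11, 11]) = 111111110111110111111111110111111111110 (39 bits)


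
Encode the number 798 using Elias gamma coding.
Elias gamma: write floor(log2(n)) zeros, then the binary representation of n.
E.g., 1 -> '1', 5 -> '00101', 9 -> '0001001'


num_bits = floor(log2(798)) + 1 = 10
leading_zeros = num_bits - 1 = 9
binary(798) = 1100011110

Elias gamma(798) = '000000000' + '1100011110' = 0000000001100011110 (19 bits)


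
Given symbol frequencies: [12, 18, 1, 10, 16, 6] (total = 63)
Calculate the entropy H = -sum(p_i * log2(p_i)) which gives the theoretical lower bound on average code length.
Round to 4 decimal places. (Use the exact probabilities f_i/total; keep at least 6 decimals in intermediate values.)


Per-symbol terms -p_i * log2(p_i) with p_i = f_i/63:
  p = 12/63 = 0.190476: log2(p) = -2.392317, -p*log2(p) = 0.455680
  p = 18/63 = 0.285714: log2(p) = -1.807355, -p*log2(p) = 0.516387
  p = 1/63 = 0.015873: log2(p) = -5.977280, -p*log2(p) = 0.094877
  p = 10/63 = 0.158730: log2(p) = -2.655352, -p*log2(p) = 0.421484
  p = 16/63 = 0.253968: log2(p) = -1.977280, -p*log2(p) = 0.502166
  p = 6/63 = 0.095238: log2(p) = -3.392317, -p*log2(p) = 0.323078
H = 0.455680 + 0.516387 + 0.094877 + 0.421484 + 0.502166 + 0.323078 = 2.313672

H = 2.3137 bits/symbol


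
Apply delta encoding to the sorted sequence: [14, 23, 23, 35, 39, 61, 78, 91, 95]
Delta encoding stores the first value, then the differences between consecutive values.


First value: 14
Deltas:
  23 - 14 = 9
  23 - 23 = 0
  35 - 23 = 12
  39 - 35 = 4
  61 - 39 = 22
  78 - 61 = 17
  91 - 78 = 13
  95 - 91 = 4


Delta encoded: [14, 9, 0, 12, 4, 22, 17, 13, 4]


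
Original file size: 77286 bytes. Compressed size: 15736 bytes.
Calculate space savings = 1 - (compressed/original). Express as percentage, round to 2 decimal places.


ratio = compressed/original = 15736/77286 = 0.203607
savings = 1 - ratio = 1 - 0.203607 = 0.796393
as a percentage: 0.796393 * 100 = 79.64%

Space savings = 1 - 15736/77286 = 79.64%


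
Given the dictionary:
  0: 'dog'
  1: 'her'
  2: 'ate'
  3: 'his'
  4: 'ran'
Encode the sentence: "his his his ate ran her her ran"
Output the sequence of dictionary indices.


Look up each word in the dictionary:
  'his' -> 3
  'his' -> 3
  'his' -> 3
  'ate' -> 2
  'ran' -> 4
  'her' -> 1
  'her' -> 1
  'ran' -> 4

Encoded: [3, 3, 3, 2, 4, 1, 1, 4]


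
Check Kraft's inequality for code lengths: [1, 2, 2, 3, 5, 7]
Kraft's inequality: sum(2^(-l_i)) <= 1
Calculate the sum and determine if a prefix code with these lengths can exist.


Sum = 2^(-1) + 2^(-2) + 2^(-2) + 2^(-3) + 2^(-5) + 2^(-7)
    = 0.5 + 0.25 + 0.25 + 0.125 + 0.03125 + 0.0078125
    = 149/128 = 1.1640625
Since 1.1640625 > 1, Kraft's inequality is NOT satisfied.
A prefix code with these lengths CANNOT exist.

Kraft sum = 1.1640625. Not satisfied.


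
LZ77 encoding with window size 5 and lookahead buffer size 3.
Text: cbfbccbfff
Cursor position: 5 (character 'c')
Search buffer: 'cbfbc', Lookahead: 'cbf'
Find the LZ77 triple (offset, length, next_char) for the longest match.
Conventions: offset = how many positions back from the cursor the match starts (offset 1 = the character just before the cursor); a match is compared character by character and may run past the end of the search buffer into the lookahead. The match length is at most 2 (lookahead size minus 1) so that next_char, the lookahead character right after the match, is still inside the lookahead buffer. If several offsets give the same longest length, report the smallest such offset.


Try each offset into the search buffer:
  offset=1 (pos 4, char 'c'): match length 1
  offset=2 (pos 3, char 'b'): match length 0
  offset=3 (pos 2, char 'f'): match length 0
  offset=4 (pos 1, char 'b'): match length 0
  offset=5 (pos 0, char 'c'): match length 2
Longest match has length 2 at offset 5.
next_char = character at position 5 + 2 = 7 -> 'f'

Best match: offset=5, length=2 (matching 'cb' starting at position 0)
LZ77 triple: (5, 2, 'f')


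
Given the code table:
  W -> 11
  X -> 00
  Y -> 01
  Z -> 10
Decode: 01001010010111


Decoding:
01 -> Y
00 -> X
10 -> Z
10 -> Z
01 -> Y
01 -> Y
11 -> W


Result: YXZZYYW


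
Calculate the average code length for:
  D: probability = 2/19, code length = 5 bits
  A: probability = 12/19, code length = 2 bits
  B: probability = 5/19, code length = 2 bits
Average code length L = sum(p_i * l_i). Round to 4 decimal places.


Weighted contributions p_i * l_i:
  D: (2/19) * 5 = 10/19
  A: (12/19) * 2 = 24/19
  B: (5/19) * 2 = 10/19
Sum = (10 + 24 + 10)/19 = 44/19

L = 44/19 = 2.3158 bits/symbol


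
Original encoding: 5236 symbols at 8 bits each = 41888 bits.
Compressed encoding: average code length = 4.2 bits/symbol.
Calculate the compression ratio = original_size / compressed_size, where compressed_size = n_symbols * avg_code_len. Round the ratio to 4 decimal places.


original_size = n_symbols * orig_bits = 5236 * 8 = 41888 bits
compressed_size = n_symbols * avg_code_len = 5236 * 4.2 = 21991.2 bits
ratio = original_size / compressed_size = 41888 / 21991.2 = 1.9048

Compression ratio = 1.9048


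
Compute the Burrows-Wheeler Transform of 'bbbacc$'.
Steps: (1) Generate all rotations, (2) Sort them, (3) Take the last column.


Rotations (sorted):
  0: $bbbacc -> last char: c
  1: acc$bbb -> last char: b
  2: bacc$bb -> last char: b
  3: bbacc$b -> last char: b
  4: bbbacc$ -> last char: $
  5: c$bbbac -> last char: c
  6: cc$bbba -> last char: a


BWT = cbbb$ca


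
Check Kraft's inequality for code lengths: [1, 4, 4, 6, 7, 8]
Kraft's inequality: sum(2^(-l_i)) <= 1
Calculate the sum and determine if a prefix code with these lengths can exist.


Sum = 2^(-1) + 2^(-4) + 2^(-4) + 2^(-6) + 2^(-7) + 2^(-8)
    = 0.5 + 0.0625 + 0.0625 + 0.015625 + 0.0078125 + 0.00390625
    = 167/256 = 0.65234375
Since 0.65234375 <= 1, Kraft's inequality IS satisfied.
A prefix code with these lengths CAN exist.

Kraft sum = 0.65234375. Satisfied.


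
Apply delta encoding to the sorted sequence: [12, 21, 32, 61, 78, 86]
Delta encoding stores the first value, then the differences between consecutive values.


First value: 12
Deltas:
  21 - 12 = 9
  32 - 21 = 11
  61 - 32 = 29
  78 - 61 = 17
  86 - 78 = 8


Delta encoded: [12, 9, 11, 29, 17, 8]


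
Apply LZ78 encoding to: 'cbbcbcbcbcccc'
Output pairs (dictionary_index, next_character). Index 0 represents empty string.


LZ78 encoding steps:
Dictionary: {0: ''}
Step 1: w='' (idx 0), next='c' -> output (0, 'c'), add 'c' as idx 1
Step 2: w='' (idx 0), next='b' -> output (0, 'b'), add 'b' as idx 2
Step 3: w='b' (idx 2), next='c' -> output (2, 'c'), add 'bc' as idx 3
Step 4: w='bc' (idx 3), next='b' -> output (3, 'b'), add 'bcb' as idx 4
Step 5: w='c' (idx 1), next='b' -> output (1, 'b'), add 'cb' as idx 5
Step 6: w='c' (idx 1), next='c' -> output (1, 'c'), add 'cc' as idx 6
Step 7: w='cc' (idx 6), end of input -> output (6, '')


Encoded: [(0, 'c'), (0, 'b'), (2, 'c'), (3, 'b'), (1, 'b'), (1, 'c'), (6, '')]


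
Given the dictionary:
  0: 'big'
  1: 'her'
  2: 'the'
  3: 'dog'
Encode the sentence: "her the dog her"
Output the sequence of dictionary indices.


Look up each word in the dictionary:
  'her' -> 1
  'the' -> 2
  'dog' -> 3
  'her' -> 1

Encoded: [1, 2, 3, 1]


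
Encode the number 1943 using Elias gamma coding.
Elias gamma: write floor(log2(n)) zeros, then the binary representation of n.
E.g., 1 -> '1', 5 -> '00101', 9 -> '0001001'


num_bits = floor(log2(1943)) + 1 = 11
leading_zeros = num_bits - 1 = 10
binary(1943) = 11110010111

Elias gamma(1943) = '0000000000' + '11110010111' = 000000000011110010111 (21 bits)


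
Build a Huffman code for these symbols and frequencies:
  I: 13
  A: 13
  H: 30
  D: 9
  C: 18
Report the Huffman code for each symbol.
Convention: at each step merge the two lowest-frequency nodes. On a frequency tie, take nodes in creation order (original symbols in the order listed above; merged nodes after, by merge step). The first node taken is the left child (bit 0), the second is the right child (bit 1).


Huffman tree construction:
Step 1: Merge D(9) + I(13) = 22
Step 2: Merge A(13) + C(18) = 31
Step 3: Merge (D+I)(22) + H(30) = 52
Step 4: Merge (A+C)(31) + ((D+I)+H)(52) = 83
Read each symbol's code off the tree from the root (left child = 0, right child = 1).

Codes:
  I: 101 (length 3)
  A: 00 (length 2)
  H: 11 (length 2)
  D: 100 (length 3)
  C: 01 (length 2)
Average code length: 188/83 = 2.2651 bits/symbol


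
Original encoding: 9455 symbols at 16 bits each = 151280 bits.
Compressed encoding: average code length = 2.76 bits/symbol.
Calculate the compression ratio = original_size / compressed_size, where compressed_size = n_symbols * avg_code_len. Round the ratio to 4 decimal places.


original_size = n_symbols * orig_bits = 9455 * 16 = 151280 bits
compressed_size = n_symbols * avg_code_len = 9455 * 2.76 = 26095.8 bits
ratio = original_size / compressed_size = 151280 / 26095.8 = 5.7971

Compression ratio = 5.7971


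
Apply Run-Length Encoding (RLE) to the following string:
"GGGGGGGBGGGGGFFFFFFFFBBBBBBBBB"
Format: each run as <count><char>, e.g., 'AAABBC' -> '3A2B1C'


Scanning runs left to right:
  i=0: run of 'G' x 7 -> '7G'
  i=7: run of 'B' x 1 -> '1B'
  i=8: run of 'G' x 5 -> '5G'
  i=13: run of 'F' x 8 -> '8F'
  i=21: run of 'B' x 9 -> '9B'

RLE = 7G1B5G8F9B


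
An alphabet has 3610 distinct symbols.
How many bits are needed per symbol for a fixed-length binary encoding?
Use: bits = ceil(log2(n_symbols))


log2(3610) = 11.8178
Bracket: 2^11 = 2048 < 3610 <= 2^12 = 4096
So ceil(log2(3610)) = 12

bits = ceil(log2(3610)) = ceil(11.8178) = 12 bits


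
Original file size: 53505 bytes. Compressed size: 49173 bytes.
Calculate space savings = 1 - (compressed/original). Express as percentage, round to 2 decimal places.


ratio = compressed/original = 49173/53505 = 0.919036
savings = 1 - ratio = 1 - 0.919036 = 0.080964
as a percentage: 0.080964 * 100 = 8.1%

Space savings = 1 - 49173/53505 = 8.1%


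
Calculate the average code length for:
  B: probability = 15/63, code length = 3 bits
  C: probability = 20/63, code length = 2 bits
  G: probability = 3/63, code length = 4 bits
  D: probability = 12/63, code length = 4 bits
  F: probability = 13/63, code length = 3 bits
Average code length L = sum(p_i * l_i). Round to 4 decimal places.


Weighted contributions p_i * l_i:
  B: (15/63) * 3 = 45/63
  C: (20/63) * 2 = 40/63
  G: (3/63) * 4 = 12/63
  D: (12/63) * 4 = 48/63
  F: (13/63) * 3 = 39/63
Sum = (45 + 40 + 12 + 48 + 39)/63 = 184/63

L = 184/63 = 2.9206 bits/symbol


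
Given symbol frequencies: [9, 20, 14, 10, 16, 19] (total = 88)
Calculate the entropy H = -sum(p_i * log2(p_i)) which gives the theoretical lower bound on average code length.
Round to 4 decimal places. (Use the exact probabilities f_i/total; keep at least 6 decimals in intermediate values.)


Per-symbol terms -p_i * log2(p_i) with p_i = f_i/88:
  p = 9/88 = 0.102273: log2(p) = -3.289507, -p*log2(p) = 0.336427
  p = 20/88 = 0.227273: log2(p) = -2.137504, -p*log2(p) = 0.485796
  p = 14/88 = 0.159091: log2(p) = -2.652077, -p*log2(p) = 0.421921
  p = 10/88 = 0.113636: log2(p) = -3.137504, -p*log2(p) = 0.356534
  p = 16/88 = 0.181818: log2(p) = -2.459432, -p*log2(p) = 0.447169
  p = 19/88 = 0.215909: log2(p) = -2.211504, -p*log2(p) = 0.477484
H = 0.336427 + 0.485796 + 0.421921 + 0.356534 + 0.447169 + 0.477484 = 2.525331

H = 2.5253 bits/symbol


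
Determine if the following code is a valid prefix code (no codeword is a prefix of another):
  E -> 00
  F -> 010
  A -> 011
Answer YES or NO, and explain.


Checking each pair (does one codeword prefix another?):
  E='00' vs F='010': no prefix
  E='00' vs A='011': no prefix
  F='010' vs E='00': no prefix
  F='010' vs A='011': no prefix
  A='011' vs E='00': no prefix
  A='011' vs F='010': no prefix
No violation found over all pairs.

YES -- this is a valid prefix code. No codeword is a prefix of any other codeword.


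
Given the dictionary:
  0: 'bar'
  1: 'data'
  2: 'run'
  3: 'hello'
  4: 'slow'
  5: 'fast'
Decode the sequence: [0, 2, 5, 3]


Look up each index in the dictionary:
  0 -> 'bar'
  2 -> 'run'
  5 -> 'fast'
  3 -> 'hello'

Decoded: "bar run fast hello"


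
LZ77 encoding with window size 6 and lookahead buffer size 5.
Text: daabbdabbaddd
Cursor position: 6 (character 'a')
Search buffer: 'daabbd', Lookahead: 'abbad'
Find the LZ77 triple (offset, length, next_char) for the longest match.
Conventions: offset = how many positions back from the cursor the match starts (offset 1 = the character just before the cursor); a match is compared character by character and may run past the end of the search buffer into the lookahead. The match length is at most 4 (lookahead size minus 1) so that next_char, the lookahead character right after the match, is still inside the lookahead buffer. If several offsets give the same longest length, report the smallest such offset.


Try each offset into the search buffer:
  offset=1 (pos 5, char 'd'): match length 0
  offset=2 (pos 4, char 'b'): match length 0
  offset=3 (pos 3, char 'b'): match length 0
  offset=4 (pos 2, char 'a'): match length 3
  offset=5 (pos 1, char 'a'): match length 1
  offset=6 (pos 0, char 'd'): match length 0
Longest match has length 3 at offset 4.
next_char = character at position 6 + 3 = 9 -> 'a'

Best match: offset=4, length=3 (matching 'abb' starting at position 2)
LZ77 triple: (4, 3, 'a')


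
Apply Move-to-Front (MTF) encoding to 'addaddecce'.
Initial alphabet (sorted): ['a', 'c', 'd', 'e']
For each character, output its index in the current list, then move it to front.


MTF encoding:
'a': index 0 in ['a', 'c', 'd', 'e'] -> ['a', 'c', 'd', 'e']
'd': index 2 in ['a', 'c', 'd', 'e'] -> ['d', 'a', 'c', 'e']
'd': index 0 in ['d', 'a', 'c', 'e'] -> ['d', 'a', 'c', 'e']
'a': index 1 in ['d', 'a', 'c', 'e'] -> ['a', 'd', 'c', 'e']
'd': index 1 in ['a', 'd', 'c', 'e'] -> ['d', 'a', 'c', 'e']
'd': index 0 in ['d', 'a', 'c', 'e'] -> ['d', 'a', 'c', 'e']
'e': index 3 in ['d', 'a', 'c', 'e'] -> ['e', 'd', 'a', 'c']
'c': index 3 in ['e', 'd', 'a', 'c'] -> ['c', 'e', 'd', 'a']
'c': index 0 in ['c', 'e', 'd', 'a'] -> ['c', 'e', 'd', 'a']
'e': index 1 in ['c', 'e', 'd', 'a'] -> ['e', 'c', 'd', 'a']


Output: [0, 2, 0, 1, 1, 0, 3, 3, 0, 1]


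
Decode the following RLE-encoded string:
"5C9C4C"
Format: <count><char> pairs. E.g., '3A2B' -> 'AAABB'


Expanding each <count><char> pair:
  5C -> 'CCCCC'
  9C -> 'CCCCCCCCC'
  4C -> 'CCCC'

Decoded = CCCCCCCCCCCCCCCCCC


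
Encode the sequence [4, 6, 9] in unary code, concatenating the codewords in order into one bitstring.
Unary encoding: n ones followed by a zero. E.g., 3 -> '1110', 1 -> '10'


Encode each number as n ones followed by a terminating 0:
  4 -> 11110 (5 bits)
  6 -> 1111110 (7 bits)
  9 -> 1111111110 (10 bits)
Total length = 5 + 7 + 10 = 22 bits.

Unary([4, 6, 9]) = 1111011111101111111110 (22 bits)


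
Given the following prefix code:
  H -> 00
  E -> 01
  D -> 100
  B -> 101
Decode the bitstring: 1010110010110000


Decoding step by step:
Bits 101 -> B
Bits 01 -> E
Bits 100 -> D
Bits 101 -> B
Bits 100 -> D
Bits 00 -> H


Decoded message: BEDBDH


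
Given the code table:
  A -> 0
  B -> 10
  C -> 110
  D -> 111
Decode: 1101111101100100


Decoding:
110 -> C
111 -> D
110 -> C
110 -> C
0 -> A
10 -> B
0 -> A


Result: CDCCABA


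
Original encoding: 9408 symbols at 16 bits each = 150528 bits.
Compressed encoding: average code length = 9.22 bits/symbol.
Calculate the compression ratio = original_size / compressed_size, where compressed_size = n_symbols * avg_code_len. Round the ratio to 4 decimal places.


original_size = n_symbols * orig_bits = 9408 * 16 = 150528 bits
compressed_size = n_symbols * avg_code_len = 9408 * 9.22 = 86741.76 bits
ratio = original_size / compressed_size = 150528 / 86741.76 = 1.7354

Compression ratio = 1.7354


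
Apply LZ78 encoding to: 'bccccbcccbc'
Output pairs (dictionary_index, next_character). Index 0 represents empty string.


LZ78 encoding steps:
Dictionary: {0: ''}
Step 1: w='' (idx 0), next='b' -> output (0, 'b'), add 'b' as idx 1
Step 2: w='' (idx 0), next='c' -> output (0, 'c'), add 'c' as idx 2
Step 3: w='c' (idx 2), next='c' -> output (2, 'c'), add 'cc' as idx 3
Step 4: w='c' (idx 2), next='b' -> output (2, 'b'), add 'cb' as idx 4
Step 5: w='cc' (idx 3), next='c' -> output (3, 'c'), add 'ccc' as idx 5
Step 6: w='b' (idx 1), next='c' -> output (1, 'c'), add 'bc' as idx 6


Encoded: [(0, 'b'), (0, 'c'), (2, 'c'), (2, 'b'), (3, 'c'), (1, 'c')]


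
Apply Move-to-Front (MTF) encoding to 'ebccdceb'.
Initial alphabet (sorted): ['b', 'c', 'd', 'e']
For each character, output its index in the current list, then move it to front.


MTF encoding:
'e': index 3 in ['b', 'c', 'd', 'e'] -> ['e', 'b', 'c', 'd']
'b': index 1 in ['e', 'b', 'c', 'd'] -> ['b', 'e', 'c', 'd']
'c': index 2 in ['b', 'e', 'c', 'd'] -> ['c', 'b', 'e', 'd']
'c': index 0 in ['c', 'b', 'e', 'd'] -> ['c', 'b', 'e', 'd']
'd': index 3 in ['c', 'b', 'e', 'd'] -> ['d', 'c', 'b', 'e']
'c': index 1 in ['d', 'c', 'b', 'e'] -> ['c', 'd', 'b', 'e']
'e': index 3 in ['c', 'd', 'b', 'e'] -> ['e', 'c', 'd', 'b']
'b': index 3 in ['e', 'c', 'd', 'b'] -> ['b', 'e', 'c', 'd']


Output: [3, 1, 2, 0, 3, 1, 3, 3]


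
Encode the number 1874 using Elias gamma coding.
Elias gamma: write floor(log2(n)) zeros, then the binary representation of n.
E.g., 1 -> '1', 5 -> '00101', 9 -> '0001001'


num_bits = floor(log2(1874)) + 1 = 11
leading_zeros = num_bits - 1 = 10
binary(1874) = 11101010010

Elias gamma(1874) = '0000000000' + '11101010010' = 000000000011101010010 (21 bits)


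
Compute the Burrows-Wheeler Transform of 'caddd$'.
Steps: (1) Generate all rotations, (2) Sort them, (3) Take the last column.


Rotations (sorted):
  0: $caddd -> last char: d
  1: addd$c -> last char: c
  2: caddd$ -> last char: $
  3: d$cadd -> last char: d
  4: dd$cad -> last char: d
  5: ddd$ca -> last char: a


BWT = dc$dda


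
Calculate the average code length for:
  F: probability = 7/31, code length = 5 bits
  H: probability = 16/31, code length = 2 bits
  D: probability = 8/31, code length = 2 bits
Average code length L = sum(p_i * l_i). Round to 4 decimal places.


Weighted contributions p_i * l_i:
  F: (7/31) * 5 = 35/31
  H: (16/31) * 2 = 32/31
  D: (8/31) * 2 = 16/31
Sum = (35 + 32 + 16)/31 = 83/31

L = 83/31 = 2.6774 bits/symbol


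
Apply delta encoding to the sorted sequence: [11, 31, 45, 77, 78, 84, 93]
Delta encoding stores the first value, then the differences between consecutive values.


First value: 11
Deltas:
  31 - 11 = 20
  45 - 31 = 14
  77 - 45 = 32
  78 - 77 = 1
  84 - 78 = 6
  93 - 84 = 9


Delta encoded: [11, 20, 14, 32, 1, 6, 9]


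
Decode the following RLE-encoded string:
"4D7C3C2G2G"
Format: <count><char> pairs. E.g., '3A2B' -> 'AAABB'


Expanding each <count><char> pair:
  4D -> 'DDDD'
  7C -> 'CCCCCCC'
  3C -> 'CCC'
  2G -> 'GG'
  2G -> 'GG'

Decoded = DDDDCCCCCCCCCCGGGG


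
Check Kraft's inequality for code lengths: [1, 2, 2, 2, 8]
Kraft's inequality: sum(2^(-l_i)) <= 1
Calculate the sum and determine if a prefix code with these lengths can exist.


Sum = 2^(-1) + 2^(-2) + 2^(-2) + 2^(-2) + 2^(-8)
    = 0.5 + 0.25 + 0.25 + 0.25 + 0.00390625
    = 321/256 = 1.25390625
Since 1.25390625 > 1, Kraft's inequality is NOT satisfied.
A prefix code with these lengths CANNOT exist.

Kraft sum = 1.25390625. Not satisfied.


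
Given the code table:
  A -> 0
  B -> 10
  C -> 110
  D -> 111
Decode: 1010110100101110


Decoding:
10 -> B
10 -> B
110 -> C
10 -> B
0 -> A
10 -> B
111 -> D
0 -> A


Result: BBCBABDA


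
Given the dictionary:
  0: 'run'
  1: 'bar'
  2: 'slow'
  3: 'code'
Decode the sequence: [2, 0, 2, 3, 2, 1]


Look up each index in the dictionary:
  2 -> 'slow'
  0 -> 'run'
  2 -> 'slow'
  3 -> 'code'
  2 -> 'slow'
  1 -> 'bar'

Decoded: "slow run slow code slow bar"


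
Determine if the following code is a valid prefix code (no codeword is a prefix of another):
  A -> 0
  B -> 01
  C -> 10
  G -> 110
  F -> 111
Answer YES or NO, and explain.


Checking each pair (does one codeword prefix another?):
  A='0' vs B='01': prefix -- VIOLATION

NO -- this is NOT a valid prefix code. A (0) is a prefix of B (01).


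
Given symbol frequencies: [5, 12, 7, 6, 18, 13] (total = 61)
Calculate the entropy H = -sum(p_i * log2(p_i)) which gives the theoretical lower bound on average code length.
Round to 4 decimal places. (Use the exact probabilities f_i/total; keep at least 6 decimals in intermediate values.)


Per-symbol terms -p_i * log2(p_i) with p_i = f_i/61:
  p = 5/61 = 0.081967: log2(p) = -3.608809, -p*log2(p) = 0.295804
  p = 12/61 = 0.196721: log2(p) = -2.345775, -p*log2(p) = 0.461464
  p = 7/61 = 0.114754: log2(p) = -3.123382, -p*log2(p) = 0.358421
  p = 6/61 = 0.098361: log2(p) = -3.345775, -p*log2(p) = 0.329093
  p = 18/61 = 0.295082: log2(p) = -1.760812, -p*log2(p) = 0.519584
  p = 13/61 = 0.213115: log2(p) = -2.230298, -p*log2(p) = 0.475309
H = 0.295804 + 0.461464 + 0.358421 + 0.329093 + 0.519584 + 0.475309 = 2.439675

H = 2.4397 bits/symbol


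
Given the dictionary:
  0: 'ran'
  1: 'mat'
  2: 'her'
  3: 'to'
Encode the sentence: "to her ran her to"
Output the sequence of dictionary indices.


Look up each word in the dictionary:
  'to' -> 3
  'her' -> 2
  'ran' -> 0
  'her' -> 2
  'to' -> 3

Encoded: [3, 2, 0, 2, 3]


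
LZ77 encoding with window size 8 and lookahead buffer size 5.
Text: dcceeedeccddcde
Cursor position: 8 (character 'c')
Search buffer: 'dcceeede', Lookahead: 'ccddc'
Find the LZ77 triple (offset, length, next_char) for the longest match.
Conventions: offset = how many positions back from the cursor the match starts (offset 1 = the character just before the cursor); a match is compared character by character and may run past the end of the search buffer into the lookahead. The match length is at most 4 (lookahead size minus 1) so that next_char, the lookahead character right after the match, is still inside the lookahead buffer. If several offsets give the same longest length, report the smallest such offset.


Try each offset into the search buffer:
  offset=1 (pos 7, char 'e'): match length 0
  offset=2 (pos 6, char 'd'): match length 0
  offset=3 (pos 5, char 'e'): match length 0
  offset=4 (pos 4, char 'e'): match length 0
  offset=5 (pos 3, char 'e'): match length 0
  offset=6 (pos 2, char 'c'): match length 1
  offset=7 (pos 1, char 'c'): match length 2
  offset=8 (pos 0, char 'd'): match length 0
Longest match has length 2 at offset 7.
next_char = character at position 8 + 2 = 10 -> 'd'

Best match: offset=7, length=2 (matching 'cc' starting at position 1)
LZ77 triple: (7, 2, 'd')


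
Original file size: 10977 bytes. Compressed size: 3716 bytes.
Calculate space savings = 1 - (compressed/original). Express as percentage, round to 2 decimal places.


ratio = compressed/original = 3716/10977 = 0.338526
savings = 1 - ratio = 1 - 0.338526 = 0.661474
as a percentage: 0.661474 * 100 = 66.15%

Space savings = 1 - 3716/10977 = 66.15%


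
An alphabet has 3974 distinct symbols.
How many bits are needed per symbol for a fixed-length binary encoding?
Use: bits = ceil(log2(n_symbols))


log2(3974) = 11.9564
Bracket: 2^11 = 2048 < 3974 <= 2^12 = 4096
So ceil(log2(3974)) = 12

bits = ceil(log2(3974)) = ceil(11.9564) = 12 bits


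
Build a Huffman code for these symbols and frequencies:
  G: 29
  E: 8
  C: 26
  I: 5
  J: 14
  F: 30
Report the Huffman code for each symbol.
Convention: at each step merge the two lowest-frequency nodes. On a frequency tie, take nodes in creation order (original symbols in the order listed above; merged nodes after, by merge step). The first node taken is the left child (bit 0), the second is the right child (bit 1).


Huffman tree construction:
Step 1: Merge I(5) + E(8) = 13
Step 2: Merge (I+E)(13) + J(14) = 27
Step 3: Merge C(26) + ((I+E)+J)(27) = 53
Step 4: Merge G(29) + F(30) = 59
Step 5: Merge (C+((I+E)+J))(53) + (G+F)(59) = 112
Read each symbol's code off the tree from the root (left child = 0, right child = 1).

Codes:
  G: 10 (length 2)
  E: 0101 (length 4)
  C: 00 (length 2)
  I: 0100 (length 4)
  J: 011 (length 3)
  F: 11 (length 2)
Average code length: 264/112 = 2.3571 bits/symbol


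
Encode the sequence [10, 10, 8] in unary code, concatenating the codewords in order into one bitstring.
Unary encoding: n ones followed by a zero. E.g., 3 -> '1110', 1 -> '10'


Encode each number as n ones followed by a terminating 0:
  10 -> 11111111110 (11 bits)
  10 -> 11111111110 (11 bits)
  8 -> 111111110 (9 bits)
Total length = 11 + 11 + 9 = 31 bits.

Unary([10, 10, 8]) = 1111111111011111111110111111110 (31 bits)


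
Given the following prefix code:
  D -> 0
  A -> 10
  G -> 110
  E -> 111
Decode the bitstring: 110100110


Decoding step by step:
Bits 110 -> G
Bits 10 -> A
Bits 0 -> D
Bits 110 -> G


Decoded message: GADG
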